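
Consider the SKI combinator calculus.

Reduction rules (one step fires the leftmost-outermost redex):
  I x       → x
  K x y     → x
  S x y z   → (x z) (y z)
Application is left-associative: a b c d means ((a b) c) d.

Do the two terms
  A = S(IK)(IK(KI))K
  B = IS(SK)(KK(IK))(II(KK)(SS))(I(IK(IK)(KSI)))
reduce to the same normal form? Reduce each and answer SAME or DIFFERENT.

Answer: SAME — A ⇓ K, B ⇓ K

Working:
Term A:
  start: S(IK)(IK(KI))K
  step 1: IKK(IK(KI)K)
  step 2: KK(IK(KI)K)
  step 3: K

Term B:
  start: IS(SK)(KK(IK))(II(KK)(SS))(I(IK(IK)(KSI)))
  step 1: S(SK)(KK(IK))(II(KK)(SS))(I(IK(IK)(KSI)))
  step 2: SK(II(KK)(SS))(KK(IK)(II(KK)(SS)))(I(IK(IK)(KSI)))
  step 3: K(KK(IK)(II(KK)(SS)))(II(KK)(SS)(KK(IK)(II(KK)(SS))))(I(IK(IK)(KSI)))
  step 4: KK(IK)(II(KK)(SS))(I(IK(IK)(KSI)))
  step 5: K(II(KK)(SS))(I(IK(IK)(KSI)))
  step 6: II(KK)(SS)
  step 7: I(KK)(SS)
  step 8: KK(SS)
  step 9: K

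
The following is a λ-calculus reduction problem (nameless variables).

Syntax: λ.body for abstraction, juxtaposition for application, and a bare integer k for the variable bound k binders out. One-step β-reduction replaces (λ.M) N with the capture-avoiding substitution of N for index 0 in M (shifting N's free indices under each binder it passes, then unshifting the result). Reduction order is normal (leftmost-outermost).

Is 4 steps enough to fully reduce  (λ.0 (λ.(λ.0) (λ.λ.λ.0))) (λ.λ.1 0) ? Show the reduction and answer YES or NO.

Answer: YES — reaches normal form λ.λ.λ.λ.0 in 4 ≤ 4 steps

Derivation:
  start: (λ.0 (λ.(λ.0) (λ.λ.λ.0))) (λ.λ.1 0)
  [1] (λ.λ.1 0) (λ.(λ.0) (λ.λ.λ.0))
  [2] λ.(λ.(λ.0) (λ.λ.λ.0)) 0
  [3] λ.(λ.0) (λ.λ.λ.0)
  [4] λ.λ.λ.λ.0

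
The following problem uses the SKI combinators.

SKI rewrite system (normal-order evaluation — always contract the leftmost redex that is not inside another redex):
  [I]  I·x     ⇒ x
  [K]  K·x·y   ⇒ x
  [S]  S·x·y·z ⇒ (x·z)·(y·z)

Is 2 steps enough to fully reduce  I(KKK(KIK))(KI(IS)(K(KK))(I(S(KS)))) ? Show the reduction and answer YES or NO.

Answer: NO — after 2 steps the term is K(KIK)(KI(IS)(K(KK))(I(S(KS)))), not yet normal

Working:
  start: I(KKK(KIK))(KI(IS)(K(KK))(I(S(KS))))
  →1  KKK(KIK)(KI(IS)(K(KK))(I(S(KS))))
  →2  K(KIK)(KI(IS)(K(KK))(I(S(KS))))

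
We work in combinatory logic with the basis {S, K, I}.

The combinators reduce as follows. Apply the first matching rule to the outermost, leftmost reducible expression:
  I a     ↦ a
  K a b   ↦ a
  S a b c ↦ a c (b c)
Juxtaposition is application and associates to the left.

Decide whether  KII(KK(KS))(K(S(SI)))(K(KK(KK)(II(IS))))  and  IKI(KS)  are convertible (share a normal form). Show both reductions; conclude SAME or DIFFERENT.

Term A:
  start: KII(KK(KS))(K(S(SI)))(K(KK(KK)(II(IS))))
  →1  I(KK(KS))(K(S(SI)))(K(KK(KK)(II(IS))))
  →2  KK(KS)(K(S(SI)))(K(KK(KK)(II(IS))))
  →3  K(K(S(SI)))(K(KK(KK)(II(IS))))
  →4  K(S(SI))

Term B:
  start: IKI(KS)
  →1  KI(KS)
  →2  I

Answer: DIFFERENT — A ⇓ K(S(SI)), B ⇓ I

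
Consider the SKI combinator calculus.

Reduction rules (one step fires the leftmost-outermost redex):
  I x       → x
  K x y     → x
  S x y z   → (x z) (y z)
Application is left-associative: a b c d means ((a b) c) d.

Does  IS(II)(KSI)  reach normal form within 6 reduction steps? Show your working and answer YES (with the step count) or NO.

Answer: YES — reaches normal form SIS in 3 ≤ 6 steps

Working:
  start: IS(II)(KSI)
  →1  S(II)(KSI)
  →2  SI(KSI)
  →3  SIS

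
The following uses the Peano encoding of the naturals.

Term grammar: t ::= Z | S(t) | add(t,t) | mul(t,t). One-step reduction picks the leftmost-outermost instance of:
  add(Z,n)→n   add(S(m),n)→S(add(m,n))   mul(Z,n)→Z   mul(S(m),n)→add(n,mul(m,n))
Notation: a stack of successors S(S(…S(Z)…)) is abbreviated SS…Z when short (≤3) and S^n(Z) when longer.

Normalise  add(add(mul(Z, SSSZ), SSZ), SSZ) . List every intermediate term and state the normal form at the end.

  start: add(add(mul(Z, SSSZ), SSZ), SSZ)
  step 1: add(add(Z, SSZ), SSZ)
  step 2: add(SSZ, SSZ)
  step 3: S(add(SZ, SSZ))
  step 4: S(S(add(Z, SSZ)))
  step 5: S^4(Z)

Answer: normal form = S^4(Z)  (in 5 steps)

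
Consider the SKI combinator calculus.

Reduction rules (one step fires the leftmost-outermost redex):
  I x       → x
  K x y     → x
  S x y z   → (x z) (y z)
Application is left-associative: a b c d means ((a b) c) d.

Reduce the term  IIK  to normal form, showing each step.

  start: IIK
  →1  IK
  →2  K

Answer: normal form = K  (in 2 steps)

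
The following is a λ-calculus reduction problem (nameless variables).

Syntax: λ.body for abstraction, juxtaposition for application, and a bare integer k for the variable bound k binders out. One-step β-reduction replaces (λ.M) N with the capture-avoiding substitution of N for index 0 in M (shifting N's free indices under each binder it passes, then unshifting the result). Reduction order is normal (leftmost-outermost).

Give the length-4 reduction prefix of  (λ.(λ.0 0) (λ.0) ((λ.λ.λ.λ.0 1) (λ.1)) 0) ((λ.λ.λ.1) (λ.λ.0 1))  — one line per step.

Answer: after 4 steps: (λ.λ.λ.λ.0 1) (λ.(λ.λ.λ.1) (λ.λ.0 1)) ((λ.λ.λ.1) (λ.λ.0 1))

Working:
  start: (λ.(λ.0 0) (λ.0) ((λ.λ.λ.λ.0 1) (λ.1)) 0) ((λ.λ.λ.1) (λ.λ.0 1))
  [1] (λ.0 0) (λ.0) ((λ.λ.λ.λ.0 1) (λ.(λ.λ.λ.1) (λ.λ.0 1))) ((λ.λ.λ.1) (λ.λ.0 1))
  [2] (λ.0) (λ.0) ((λ.λ.λ.λ.0 1) (λ.(λ.λ.λ.1) (λ.λ.0 1))) ((λ.λ.λ.1) (λ.λ.0 1))
  [3] (λ.0) ((λ.λ.λ.λ.0 1) (λ.(λ.λ.λ.1) (λ.λ.0 1))) ((λ.λ.λ.1) (λ.λ.0 1))
  [4] (λ.λ.λ.λ.0 1) (λ.(λ.λ.λ.1) (λ.λ.0 1)) ((λ.λ.λ.1) (λ.λ.0 1))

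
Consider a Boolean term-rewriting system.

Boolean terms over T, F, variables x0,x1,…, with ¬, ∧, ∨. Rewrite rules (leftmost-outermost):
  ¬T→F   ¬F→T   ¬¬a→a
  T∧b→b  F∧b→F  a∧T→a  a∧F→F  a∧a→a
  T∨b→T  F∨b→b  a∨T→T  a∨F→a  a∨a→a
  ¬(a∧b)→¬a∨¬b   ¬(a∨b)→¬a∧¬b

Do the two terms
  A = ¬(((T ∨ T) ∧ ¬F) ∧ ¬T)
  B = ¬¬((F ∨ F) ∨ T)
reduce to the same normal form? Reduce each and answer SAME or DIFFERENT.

Term A:
  start: ¬(((T ∨ T) ∧ ¬F) ∧ ¬T)
  [1] ¬((T ∨ T) ∧ ¬F) ∨ ¬¬T
  [2] (¬(T ∨ T) ∨ ¬¬F) ∨ ¬¬T
  [3] ((¬T ∧ ¬T) ∨ ¬¬F) ∨ ¬¬T
  [4] (¬T ∨ ¬¬F) ∨ ¬¬T
  [5] (F ∨ ¬¬F) ∨ ¬¬T
  [6] ¬¬F ∨ ¬¬T
  [7] F ∨ ¬¬T
  [8] ¬¬T
  [9] T

Term B:
  start: ¬¬((F ∨ F) ∨ T)
  [1] (F ∨ F) ∨ T
  [2] T

Answer: SAME — A ⇓ T, B ⇓ T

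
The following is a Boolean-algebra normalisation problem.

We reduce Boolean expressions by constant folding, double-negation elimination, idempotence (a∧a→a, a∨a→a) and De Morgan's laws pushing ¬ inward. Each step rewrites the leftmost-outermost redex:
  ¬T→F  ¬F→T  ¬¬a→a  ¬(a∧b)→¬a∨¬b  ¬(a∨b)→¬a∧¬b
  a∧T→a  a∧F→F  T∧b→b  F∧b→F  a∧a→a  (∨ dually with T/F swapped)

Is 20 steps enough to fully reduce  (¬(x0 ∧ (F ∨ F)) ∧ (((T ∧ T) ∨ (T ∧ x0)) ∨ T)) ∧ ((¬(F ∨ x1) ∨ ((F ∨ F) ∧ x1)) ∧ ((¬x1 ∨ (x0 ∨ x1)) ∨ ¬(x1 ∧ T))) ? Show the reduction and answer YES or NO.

Answer: YES — reaches normal form ¬x1 ∧ ((¬x1 ∨ (x0 ∨ x1)) ∨ ¬x1) in 17 ≤ 20 steps

Working:
  start: (¬(x0 ∧ (F ∨ F)) ∧ (((T ∧ T) ∨ (T ∧ x0)) ∨ T)) ∧ ((¬(F ∨ x1) ∨ ((F ∨ F) ∧ x1)) ∧ ((¬x1 ∨ (x0 ∨ x1)) ∨ ¬(x1 ∧ T)))
  [1] ((¬x0 ∨ ¬(F ∨ F)) ∧ (((T ∧ T) ∨ (T ∧ x0)) ∨ T)) ∧ ((¬(F ∨ x1) ∨ ((F ∨ F) ∧ x1)) ∧ ((¬x1 ∨ (x0 ∨ x1)) ∨ ¬(x1 ∧ T)))
  [2] ((¬x0 ∨ (¬F ∧ ¬F)) ∧ (((T ∧ T) ∨ (T ∧ x0)) ∨ T)) ∧ ((¬(F ∨ x1) ∨ ((F ∨ F) ∧ x1)) ∧ ((¬x1 ∨ (x0 ∨ x1)) ∨ ¬(x1 ∧ T)))
  [3] ((¬x0 ∨ ¬F) ∧ (((T ∧ T) ∨ (T ∧ x0)) ∨ T)) ∧ ((¬(F ∨ x1) ∨ ((F ∨ F) ∧ x1)) ∧ ((¬x1 ∨ (x0 ∨ x1)) ∨ ¬(x1 ∧ T)))
  [4] ((¬x0 ∨ T) ∧ (((T ∧ T) ∨ (T ∧ x0)) ∨ T)) ∧ ((¬(F ∨ x1) ∨ ((F ∨ F) ∧ x1)) ∧ ((¬x1 ∨ (x0 ∨ x1)) ∨ ¬(x1 ∧ T)))
  [5] (T ∧ (((T ∧ T) ∨ (T ∧ x0)) ∨ T)) ∧ ((¬(F ∨ x1) ∨ ((F ∨ F) ∧ x1)) ∧ ((¬x1 ∨ (x0 ∨ x1)) ∨ ¬(x1 ∧ T)))
  [6] (((T ∧ T) ∨ (T ∧ x0)) ∨ T) ∧ ((¬(F ∨ x1) ∨ ((F ∨ F) ∧ x1)) ∧ ((¬x1 ∨ (x0 ∨ x1)) ∨ ¬(x1 ∧ T)))
  [7] T ∧ ((¬(F ∨ x1) ∨ ((F ∨ F) ∧ x1)) ∧ ((¬x1 ∨ (x0 ∨ x1)) ∨ ¬(x1 ∧ T)))
  [8] (¬(F ∨ x1) ∨ ((F ∨ F) ∧ x1)) ∧ ((¬x1 ∨ (x0 ∨ x1)) ∨ ¬(x1 ∧ T))
  [9] ((¬F ∧ ¬x1) ∨ ((F ∨ F) ∧ x1)) ∧ ((¬x1 ∨ (x0 ∨ x1)) ∨ ¬(x1 ∧ T))
  [10] ((T ∧ ¬x1) ∨ ((F ∨ F) ∧ x1)) ∧ ((¬x1 ∨ (x0 ∨ x1)) ∨ ¬(x1 ∧ T))
  [11] (¬x1 ∨ ((F ∨ F) ∧ x1)) ∧ ((¬x1 ∨ (x0 ∨ x1)) ∨ ¬(x1 ∧ T))
  [12] (¬x1 ∨ (F ∧ x1)) ∧ ((¬x1 ∨ (x0 ∨ x1)) ∨ ¬(x1 ∧ T))
  [13] (¬x1 ∨ F) ∧ ((¬x1 ∨ (x0 ∨ x1)) ∨ ¬(x1 ∧ T))
  [14] ¬x1 ∧ ((¬x1 ∨ (x0 ∨ x1)) ∨ ¬(x1 ∧ T))
  [15] ¬x1 ∧ ((¬x1 ∨ (x0 ∨ x1)) ∨ (¬x1 ∨ ¬T))
  [16] ¬x1 ∧ ((¬x1 ∨ (x0 ∨ x1)) ∨ (¬x1 ∨ F))
  [17] ¬x1 ∧ ((¬x1 ∨ (x0 ∨ x1)) ∨ ¬x1)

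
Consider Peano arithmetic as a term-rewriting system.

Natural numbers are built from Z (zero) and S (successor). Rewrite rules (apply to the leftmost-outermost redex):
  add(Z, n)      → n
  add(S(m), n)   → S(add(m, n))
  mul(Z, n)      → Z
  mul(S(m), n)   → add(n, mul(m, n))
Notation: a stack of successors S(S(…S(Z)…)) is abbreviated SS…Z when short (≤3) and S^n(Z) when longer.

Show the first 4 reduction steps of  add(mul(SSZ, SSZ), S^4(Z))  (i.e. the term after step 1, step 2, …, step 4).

  start: add(mul(SSZ, SSZ), S^4(Z))
  [1] add(add(SSZ, mul(SZ, SSZ)), S^4(Z))
  [2] add(S(add(SZ, mul(SZ, SSZ))), S^4(Z))
  [3] S(add(add(SZ, mul(SZ, SSZ)), S^4(Z)))
  [4] S(add(S(add(Z, mul(SZ, SSZ))), S^4(Z)))

Answer: after 4 steps: S(add(S(add(Z, mul(SZ, SSZ))), S^4(Z)))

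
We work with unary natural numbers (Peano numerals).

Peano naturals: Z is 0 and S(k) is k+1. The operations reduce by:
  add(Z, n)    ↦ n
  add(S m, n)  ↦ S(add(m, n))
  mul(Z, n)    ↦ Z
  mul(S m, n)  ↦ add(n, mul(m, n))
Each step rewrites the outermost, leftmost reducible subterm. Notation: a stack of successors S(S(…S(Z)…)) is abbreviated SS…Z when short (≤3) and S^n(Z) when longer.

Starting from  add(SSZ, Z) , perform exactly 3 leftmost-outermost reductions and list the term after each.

  start: add(SSZ, Z)
  step 1: S(add(SZ, Z))
  step 2: S(S(add(Z, Z)))
  step 3: SSZ

Answer: after 3 steps: SSZ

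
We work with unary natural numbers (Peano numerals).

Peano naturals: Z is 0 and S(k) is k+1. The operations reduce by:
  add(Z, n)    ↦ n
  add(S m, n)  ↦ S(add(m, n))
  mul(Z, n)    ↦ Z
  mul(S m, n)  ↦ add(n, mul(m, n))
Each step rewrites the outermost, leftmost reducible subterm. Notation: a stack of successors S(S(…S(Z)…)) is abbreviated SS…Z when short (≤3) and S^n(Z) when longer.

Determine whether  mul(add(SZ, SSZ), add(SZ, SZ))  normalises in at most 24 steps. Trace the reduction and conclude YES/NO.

Answer: YES — reaches normal form S^6(Z) in 21 ≤ 24 steps

Derivation:
  start: mul(add(SZ, SSZ), add(SZ, SZ))
  →1  mul(S(add(Z, SSZ)), add(SZ, SZ))
  →2  add(add(SZ, SZ), mul(add(Z, SSZ), add(SZ, SZ)))
  →3  add(S(add(Z, SZ)), mul(add(Z, SSZ), add(SZ, SZ)))
  →4  S(add(add(Z, SZ), mul(add(Z, SSZ), add(SZ, SZ))))
  →5  S(add(SZ, mul(add(Z, SSZ), add(SZ, SZ))))
  →6  S(S(add(Z, mul(add(Z, SSZ), add(SZ, SZ)))))
  →7  S(S(mul(add(Z, SSZ), add(SZ, SZ))))
  →8  S(S(mul(SSZ, add(SZ, SZ))))
  →9  S(S(add(add(SZ, SZ), mul(SZ, add(SZ, SZ)))))
  →10  S(S(add(S(add(Z, SZ)), mul(SZ, add(SZ, SZ)))))
  →11  S(S(S(add(add(Z, SZ), mul(SZ, add(SZ, SZ))))))
  →12  S(S(S(add(SZ, mul(SZ, add(SZ, SZ))))))
  →13  S(S(S(S(add(Z, mul(SZ, add(SZ, SZ)))))))
  →14  S(S(S(S(mul(SZ, add(SZ, SZ))))))
  →15  S(S(S(S(add(add(SZ, SZ), mul(Z, add(SZ, SZ)))))))
  →16  S(S(S(S(add(S(add(Z, SZ)), mul(Z, add(SZ, SZ)))))))
  →17  S(S(S(S(S(add(add(Z, SZ), mul(Z, add(SZ, SZ))))))))
  →18  S(S(S(S(S(add(SZ, mul(Z, add(SZ, SZ))))))))
  →19  S(S(S(S(S(S(add(Z, mul(Z, add(SZ, SZ)))))))))
  →20  S(S(S(S(S(S(mul(Z, add(SZ, SZ))))))))
  →21  S^6(Z)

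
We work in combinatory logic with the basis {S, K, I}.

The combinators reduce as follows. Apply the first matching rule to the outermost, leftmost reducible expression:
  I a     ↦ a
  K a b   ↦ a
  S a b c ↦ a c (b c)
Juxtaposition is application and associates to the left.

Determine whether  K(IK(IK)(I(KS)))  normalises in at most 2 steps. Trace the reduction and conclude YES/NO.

  start: K(IK(IK)(I(KS)))
  [1] K(K(IK)(I(KS)))
  [2] K(IK)

Answer: NO — after 2 steps the term is K(IK), not yet normal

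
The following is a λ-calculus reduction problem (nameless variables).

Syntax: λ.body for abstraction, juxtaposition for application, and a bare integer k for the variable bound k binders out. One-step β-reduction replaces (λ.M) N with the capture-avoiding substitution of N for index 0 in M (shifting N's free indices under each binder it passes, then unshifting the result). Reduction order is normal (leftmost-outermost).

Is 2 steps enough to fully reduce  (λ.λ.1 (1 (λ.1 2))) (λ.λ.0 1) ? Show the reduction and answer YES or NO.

  start: (λ.λ.1 (1 (λ.1 2))) (λ.λ.0 1)
  →1  λ.(λ.λ.0 1) ((λ.λ.0 1) (λ.1 (λ.λ.0 1)))
  →2  λ.λ.0 ((λ.λ.0 1) (λ.2 (λ.λ.0 1)))

Answer: NO — after 2 steps the term is λ.λ.0 ((λ.λ.0 1) (λ.2 (λ.λ.0 1))), not yet normal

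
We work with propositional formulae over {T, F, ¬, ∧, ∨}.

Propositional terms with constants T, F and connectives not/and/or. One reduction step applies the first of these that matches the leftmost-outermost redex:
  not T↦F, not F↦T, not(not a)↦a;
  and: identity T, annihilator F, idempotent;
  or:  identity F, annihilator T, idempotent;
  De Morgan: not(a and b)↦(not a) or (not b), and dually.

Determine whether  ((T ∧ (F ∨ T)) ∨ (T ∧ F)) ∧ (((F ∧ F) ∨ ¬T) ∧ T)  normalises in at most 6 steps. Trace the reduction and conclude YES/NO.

Answer: NO — after 6 steps the term is F ∨ ¬T, not yet normal

Derivation:
  start: ((T ∧ (F ∨ T)) ∨ (T ∧ F)) ∧ (((F ∧ F) ∨ ¬T) ∧ T)
  step 1: ((F ∨ T) ∨ (T ∧ F)) ∧ (((F ∧ F) ∨ ¬T) ∧ T)
  step 2: (T ∨ (T ∧ F)) ∧ (((F ∧ F) ∨ ¬T) ∧ T)
  step 3: T ∧ (((F ∧ F) ∨ ¬T) ∧ T)
  step 4: ((F ∧ F) ∨ ¬T) ∧ T
  step 5: (F ∧ F) ∨ ¬T
  step 6: F ∨ ¬T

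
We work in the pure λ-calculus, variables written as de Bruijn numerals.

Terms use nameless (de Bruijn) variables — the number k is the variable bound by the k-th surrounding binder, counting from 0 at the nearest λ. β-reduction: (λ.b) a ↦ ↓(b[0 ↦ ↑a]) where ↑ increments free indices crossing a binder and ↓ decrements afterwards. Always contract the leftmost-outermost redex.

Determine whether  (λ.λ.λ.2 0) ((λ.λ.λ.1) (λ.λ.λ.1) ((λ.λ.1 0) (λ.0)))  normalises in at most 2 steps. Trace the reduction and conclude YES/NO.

  start: (λ.λ.λ.2 0) ((λ.λ.λ.1) (λ.λ.λ.1) ((λ.λ.1 0) (λ.0)))
  [1] λ.λ.(λ.λ.λ.1) (λ.λ.λ.1) ((λ.λ.1 0) (λ.0)) 0
  [2] λ.λ.(λ.λ.1) ((λ.λ.1 0) (λ.0)) 0

Answer: NO — after 2 steps the term is λ.λ.(λ.λ.1) ((λ.λ.1 0) (λ.0)) 0, not yet normal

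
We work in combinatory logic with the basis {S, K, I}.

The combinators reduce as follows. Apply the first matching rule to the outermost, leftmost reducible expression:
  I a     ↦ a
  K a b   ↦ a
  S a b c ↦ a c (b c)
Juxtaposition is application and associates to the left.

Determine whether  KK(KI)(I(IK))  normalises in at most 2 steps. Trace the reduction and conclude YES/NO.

Answer: NO — after 2 steps the term is K(IK), not yet normal

Reduction:
  start: KK(KI)(I(IK))
  [1] K(I(IK))
  [2] K(IK)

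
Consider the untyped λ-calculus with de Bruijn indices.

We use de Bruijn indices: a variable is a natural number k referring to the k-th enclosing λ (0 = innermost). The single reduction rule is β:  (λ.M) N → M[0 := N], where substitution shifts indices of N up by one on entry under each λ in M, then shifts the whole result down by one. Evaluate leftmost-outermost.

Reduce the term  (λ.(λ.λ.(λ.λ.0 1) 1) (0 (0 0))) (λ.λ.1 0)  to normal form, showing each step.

Answer: normal form = λ.λ.0 (λ.λ.1 0)  (in 7 steps)

Derivation:
  start: (λ.(λ.λ.(λ.λ.0 1) 1) (0 (0 0))) (λ.λ.1 0)
  →1  (λ.λ.(λ.λ.0 1) 1) ((λ.λ.1 0) ((λ.λ.1 0) (λ.λ.1 0)))
  →2  λ.(λ.λ.0 1) ((λ.λ.1 0) ((λ.λ.1 0) (λ.λ.1 0)))
  →3  λ.λ.0 ((λ.λ.1 0) ((λ.λ.1 0) (λ.λ.1 0)))
  →4  λ.λ.0 (λ.(λ.λ.1 0) (λ.λ.1 0) 0)
  →5  λ.λ.0 (λ.(λ.(λ.λ.1 0) 0) 0)
  →6  λ.λ.0 (λ.(λ.λ.1 0) 0)
  →7  λ.λ.0 (λ.λ.1 0)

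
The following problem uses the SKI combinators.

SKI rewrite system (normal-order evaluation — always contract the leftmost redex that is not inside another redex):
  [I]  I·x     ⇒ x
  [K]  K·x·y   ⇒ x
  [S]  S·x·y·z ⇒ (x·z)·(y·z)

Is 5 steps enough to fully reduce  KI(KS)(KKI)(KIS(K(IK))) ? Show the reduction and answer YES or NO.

  start: KI(KS)(KKI)(KIS(K(IK)))
  [1] I(KKI)(KIS(K(IK)))
  [2] KKI(KIS(K(IK)))
  [3] K(KIS(K(IK)))
  [4] K(I(K(IK)))
  [5] K(K(IK))

Answer: NO — after 5 steps the term is K(K(IK)), not yet normal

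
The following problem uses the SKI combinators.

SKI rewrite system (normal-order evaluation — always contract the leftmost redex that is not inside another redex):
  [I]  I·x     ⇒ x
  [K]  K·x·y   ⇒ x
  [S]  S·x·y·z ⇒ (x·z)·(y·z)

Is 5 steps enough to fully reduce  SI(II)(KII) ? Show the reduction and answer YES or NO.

  start: SI(II)(KII)
  →1  I(KII)(II(KII))
  →2  KII(II(KII))
  →3  I(II(KII))
  →4  II(KII)
  →5  I(KII)

Answer: NO — after 5 steps the term is I(KII), not yet normal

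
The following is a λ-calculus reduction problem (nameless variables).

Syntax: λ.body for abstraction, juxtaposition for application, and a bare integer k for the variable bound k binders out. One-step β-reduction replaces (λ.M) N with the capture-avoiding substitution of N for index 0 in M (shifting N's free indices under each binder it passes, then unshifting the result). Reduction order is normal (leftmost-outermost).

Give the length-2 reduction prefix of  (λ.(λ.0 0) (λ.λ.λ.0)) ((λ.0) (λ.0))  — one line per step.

  start: (λ.(λ.0 0) (λ.λ.λ.0)) ((λ.0) (λ.0))
  →1  (λ.0 0) (λ.λ.λ.0)
  →2  (λ.λ.λ.0) (λ.λ.λ.0)

Answer: after 2 steps: (λ.λ.λ.0) (λ.λ.λ.0)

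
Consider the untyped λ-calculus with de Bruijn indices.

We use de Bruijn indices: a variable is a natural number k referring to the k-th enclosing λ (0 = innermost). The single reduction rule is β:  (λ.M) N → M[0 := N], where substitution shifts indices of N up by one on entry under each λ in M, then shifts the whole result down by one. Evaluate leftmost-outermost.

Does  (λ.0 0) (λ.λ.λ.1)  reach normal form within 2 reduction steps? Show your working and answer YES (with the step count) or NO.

  start: (λ.0 0) (λ.λ.λ.1)
  →1  (λ.λ.λ.1) (λ.λ.λ.1)
  →2  λ.λ.1

Answer: YES — reaches normal form λ.λ.1 in 2 ≤ 2 steps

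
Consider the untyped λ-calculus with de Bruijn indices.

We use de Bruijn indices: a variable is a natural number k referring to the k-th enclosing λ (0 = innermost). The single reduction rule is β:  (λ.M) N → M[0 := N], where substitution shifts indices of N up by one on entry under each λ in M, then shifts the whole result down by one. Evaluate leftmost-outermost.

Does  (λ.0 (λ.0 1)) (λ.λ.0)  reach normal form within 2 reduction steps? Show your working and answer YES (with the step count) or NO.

Answer: YES — reaches normal form λ.0 in 2 ≤ 2 steps

Reduction:
  start: (λ.0 (λ.0 1)) (λ.λ.0)
  step 1: (λ.λ.0) (λ.0 (λ.λ.0))
  step 2: λ.0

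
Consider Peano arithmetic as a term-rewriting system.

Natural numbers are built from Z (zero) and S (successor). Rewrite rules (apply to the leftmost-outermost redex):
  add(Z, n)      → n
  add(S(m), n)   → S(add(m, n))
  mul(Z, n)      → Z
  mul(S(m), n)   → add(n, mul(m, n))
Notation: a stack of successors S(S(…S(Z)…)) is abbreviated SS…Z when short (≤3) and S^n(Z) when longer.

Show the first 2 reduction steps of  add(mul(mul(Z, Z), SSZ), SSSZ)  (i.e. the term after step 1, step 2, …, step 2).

Answer: after 2 steps: add(Z, SSSZ)

Derivation:
  start: add(mul(mul(Z, Z), SSZ), SSSZ)
  →1  add(mul(Z, SSZ), SSSZ)
  →2  add(Z, SSSZ)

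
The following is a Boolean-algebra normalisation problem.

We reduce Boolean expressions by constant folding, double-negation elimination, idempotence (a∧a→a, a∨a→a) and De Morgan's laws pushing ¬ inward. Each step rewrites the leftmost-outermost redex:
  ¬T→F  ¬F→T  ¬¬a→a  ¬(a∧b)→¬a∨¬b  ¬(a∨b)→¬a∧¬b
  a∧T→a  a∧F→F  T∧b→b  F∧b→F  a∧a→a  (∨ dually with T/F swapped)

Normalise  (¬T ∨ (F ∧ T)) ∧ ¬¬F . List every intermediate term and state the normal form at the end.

Answer: normal form = F  (in 4 steps)

Derivation:
  start: (¬T ∨ (F ∧ T)) ∧ ¬¬F
  step 1: (F ∨ (F ∧ T)) ∧ ¬¬F
  step 2: (F ∧ T) ∧ ¬¬F
  step 3: F ∧ ¬¬F
  step 4: F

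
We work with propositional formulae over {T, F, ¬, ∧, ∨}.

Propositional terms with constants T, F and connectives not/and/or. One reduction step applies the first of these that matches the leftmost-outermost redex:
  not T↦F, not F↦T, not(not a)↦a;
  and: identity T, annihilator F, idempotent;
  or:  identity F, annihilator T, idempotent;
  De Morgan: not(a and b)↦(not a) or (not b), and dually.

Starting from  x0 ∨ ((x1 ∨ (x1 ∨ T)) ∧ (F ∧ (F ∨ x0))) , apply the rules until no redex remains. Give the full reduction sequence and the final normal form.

  start: x0 ∨ ((x1 ∨ (x1 ∨ T)) ∧ (F ∧ (F ∨ x0)))
  →1  x0 ∨ ((x1 ∨ T) ∧ (F ∧ (F ∨ x0)))
  →2  x0 ∨ (T ∧ (F ∧ (F ∨ x0)))
  →3  x0 ∨ (F ∧ (F ∨ x0))
  →4  x0 ∨ F
  →5  x0

Answer: normal form = x0  (in 5 steps)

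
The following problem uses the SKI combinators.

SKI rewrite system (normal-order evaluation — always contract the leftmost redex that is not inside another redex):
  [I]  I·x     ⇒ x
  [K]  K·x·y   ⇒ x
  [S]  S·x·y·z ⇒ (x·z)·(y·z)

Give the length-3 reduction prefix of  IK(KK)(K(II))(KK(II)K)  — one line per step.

  start: IK(KK)(K(II))(KK(II)K)
  →1  K(KK)(K(II))(KK(II)K)
  →2  KK(KK(II)K)
  →3  K

Answer: after 3 steps: K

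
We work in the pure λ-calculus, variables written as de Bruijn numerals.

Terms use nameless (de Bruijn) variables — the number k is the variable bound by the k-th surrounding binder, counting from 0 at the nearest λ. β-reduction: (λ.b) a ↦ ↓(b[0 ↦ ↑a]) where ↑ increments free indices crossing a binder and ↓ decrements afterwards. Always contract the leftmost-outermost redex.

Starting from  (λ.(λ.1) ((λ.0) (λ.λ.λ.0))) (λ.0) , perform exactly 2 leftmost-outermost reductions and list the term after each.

  start: (λ.(λ.1) ((λ.0) (λ.λ.λ.0))) (λ.0)
  step 1: (λ.λ.0) ((λ.0) (λ.λ.λ.0))
  step 2: λ.0

Answer: after 2 steps: λ.0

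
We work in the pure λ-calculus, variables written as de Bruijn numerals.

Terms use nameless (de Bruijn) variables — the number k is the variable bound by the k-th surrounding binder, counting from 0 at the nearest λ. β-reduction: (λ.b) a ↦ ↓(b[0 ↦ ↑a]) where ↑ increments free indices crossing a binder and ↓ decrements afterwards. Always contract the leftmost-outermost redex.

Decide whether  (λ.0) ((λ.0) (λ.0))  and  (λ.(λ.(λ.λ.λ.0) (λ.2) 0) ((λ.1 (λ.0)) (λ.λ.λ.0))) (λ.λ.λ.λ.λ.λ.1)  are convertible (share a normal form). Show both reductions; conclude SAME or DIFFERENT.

Answer: SAME — A ⇓ λ.0, B ⇓ λ.0

Working:
Term A:
  start: (λ.0) ((λ.0) (λ.0))
  →1  (λ.0) (λ.0)
  →2  λ.0

Term B:
  start: (λ.(λ.(λ.λ.λ.0) (λ.2) 0) ((λ.1 (λ.0)) (λ.λ.λ.0))) (λ.λ.λ.λ.λ.λ.1)
  →1  (λ.(λ.λ.λ.0) (λ.λ.λ.λ.λ.λ.λ.1) 0) ((λ.(λ.λ.λ.λ.λ.λ.1) (λ.0)) (λ.λ.λ.0))
  →2  (λ.λ.λ.0) (λ.λ.λ.λ.λ.λ.λ.1) ((λ.(λ.λ.λ.λ.λ.λ.1) (λ.0)) (λ.λ.λ.0))
  →3  (λ.λ.0) ((λ.(λ.λ.λ.λ.λ.λ.1) (λ.0)) (λ.λ.λ.0))
  →4  λ.0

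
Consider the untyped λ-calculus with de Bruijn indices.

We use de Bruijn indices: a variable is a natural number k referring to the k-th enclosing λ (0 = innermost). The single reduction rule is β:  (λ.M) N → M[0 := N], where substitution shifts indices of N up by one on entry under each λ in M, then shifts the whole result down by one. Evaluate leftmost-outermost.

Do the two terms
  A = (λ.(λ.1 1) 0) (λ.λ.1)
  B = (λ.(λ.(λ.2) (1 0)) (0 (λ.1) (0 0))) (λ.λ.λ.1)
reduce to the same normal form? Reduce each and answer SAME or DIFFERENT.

Answer: SAME — A ⇓ λ.λ.λ.1, B ⇓ λ.λ.λ.1

Reduction:
Term A:
  start: (λ.(λ.1 1) 0) (λ.λ.1)
  [1] (λ.(λ.λ.1) (λ.λ.1)) (λ.λ.1)
  [2] (λ.λ.1) (λ.λ.1)
  [3] λ.λ.λ.1

Term B:
  start: (λ.(λ.(λ.2) (1 0)) (0 (λ.1) (0 0))) (λ.λ.λ.1)
  [1] (λ.(λ.λ.λ.λ.1) ((λ.λ.λ.1) 0)) ((λ.λ.λ.1) (λ.λ.λ.λ.1) ((λ.λ.λ.1) (λ.λ.λ.1)))
  [2] (λ.λ.λ.λ.1) ((λ.λ.λ.1) ((λ.λ.λ.1) (λ.λ.λ.λ.1) ((λ.λ.λ.1) (λ.λ.λ.1))))
  [3] λ.λ.λ.1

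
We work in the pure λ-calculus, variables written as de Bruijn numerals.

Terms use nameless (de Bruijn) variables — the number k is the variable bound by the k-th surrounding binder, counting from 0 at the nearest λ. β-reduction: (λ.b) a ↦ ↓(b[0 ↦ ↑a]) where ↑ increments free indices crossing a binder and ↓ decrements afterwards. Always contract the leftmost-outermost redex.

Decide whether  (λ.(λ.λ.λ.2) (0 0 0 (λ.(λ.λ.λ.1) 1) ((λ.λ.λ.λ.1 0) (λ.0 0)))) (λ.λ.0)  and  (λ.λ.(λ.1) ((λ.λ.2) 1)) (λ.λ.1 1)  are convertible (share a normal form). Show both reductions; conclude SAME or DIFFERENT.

Answer: DIFFERENT — A ⇓ λ.λ.λ.λ.λ.1 0, B ⇓ λ.0

Derivation:
Term A:
  start: (λ.(λ.λ.λ.2) (0 0 0 (λ.(λ.λ.λ.1) 1) ((λ.λ.λ.λ.1 0) (λ.0 0)))) (λ.λ.0)
  →1  (λ.λ.λ.2) ((λ.λ.0) (λ.λ.0) (λ.λ.0) (λ.(λ.λ.λ.1) (λ.λ.0)) ((λ.λ.λ.λ.1 0) (λ.0 0)))
  →2  λ.λ.(λ.λ.0) (λ.λ.0) (λ.λ.0) (λ.(λ.λ.λ.1) (λ.λ.0)) ((λ.λ.λ.λ.1 0) (λ.0 0))
  →3  λ.λ.(λ.0) (λ.λ.0) (λ.(λ.λ.λ.1) (λ.λ.0)) ((λ.λ.λ.λ.1 0) (λ.0 0))
  →4  λ.λ.(λ.λ.0) (λ.(λ.λ.λ.1) (λ.λ.0)) ((λ.λ.λ.λ.1 0) (λ.0 0))
  →5  λ.λ.(λ.0) ((λ.λ.λ.λ.1 0) (λ.0 0))
  →6  λ.λ.(λ.λ.λ.λ.1 0) (λ.0 0)
  →7  λ.λ.λ.λ.λ.1 0

Term B:
  start: (λ.λ.(λ.1) ((λ.λ.2) 1)) (λ.λ.1 1)
  →1  λ.(λ.1) ((λ.λ.2) (λ.λ.1 1))
  →2  λ.0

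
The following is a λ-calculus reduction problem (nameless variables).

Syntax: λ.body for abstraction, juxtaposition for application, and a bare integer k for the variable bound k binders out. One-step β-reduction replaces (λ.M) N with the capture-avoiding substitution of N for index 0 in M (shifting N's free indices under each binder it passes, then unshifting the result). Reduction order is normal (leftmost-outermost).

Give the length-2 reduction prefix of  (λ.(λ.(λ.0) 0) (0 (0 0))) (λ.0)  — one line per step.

  start: (λ.(λ.(λ.0) 0) (0 (0 0))) (λ.0)
  →1  (λ.(λ.0) 0) ((λ.0) ((λ.0) (λ.0)))
  →2  (λ.0) ((λ.0) ((λ.0) (λ.0)))

Answer: after 2 steps: (λ.0) ((λ.0) ((λ.0) (λ.0)))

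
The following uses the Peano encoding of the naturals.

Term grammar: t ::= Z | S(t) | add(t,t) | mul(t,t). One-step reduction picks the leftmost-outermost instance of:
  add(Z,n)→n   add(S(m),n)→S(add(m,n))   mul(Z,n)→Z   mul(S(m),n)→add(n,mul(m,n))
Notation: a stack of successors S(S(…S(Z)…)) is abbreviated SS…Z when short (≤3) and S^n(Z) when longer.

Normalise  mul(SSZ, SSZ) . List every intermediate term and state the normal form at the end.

  start: mul(SSZ, SSZ)
  [1] add(SSZ, mul(SZ, SSZ))
  [2] S(add(SZ, mul(SZ, SSZ)))
  [3] S(S(add(Z, mul(SZ, SSZ))))
  [4] S(S(mul(SZ, SSZ)))
  [5] S(S(add(SSZ, mul(Z, SSZ))))
  [6] S(S(S(add(SZ, mul(Z, SSZ)))))
  [7] S(S(S(S(add(Z, mul(Z, SSZ))))))
  [8] S(S(S(S(mul(Z, SSZ)))))
  [9] S^4(Z)

Answer: normal form = S^4(Z)  (in 9 steps)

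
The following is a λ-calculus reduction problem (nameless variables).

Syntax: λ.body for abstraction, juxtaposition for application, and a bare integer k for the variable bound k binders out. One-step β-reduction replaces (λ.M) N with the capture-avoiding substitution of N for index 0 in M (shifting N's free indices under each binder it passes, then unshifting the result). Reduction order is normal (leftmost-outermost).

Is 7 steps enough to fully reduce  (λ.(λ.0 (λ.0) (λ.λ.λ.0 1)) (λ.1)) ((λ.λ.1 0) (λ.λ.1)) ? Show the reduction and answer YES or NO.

  start: (λ.(λ.0 (λ.0) (λ.λ.λ.0 1)) (λ.1)) ((λ.λ.1 0) (λ.λ.1))
  [1] (λ.0 (λ.0) (λ.λ.λ.0 1)) (λ.(λ.λ.1 0) (λ.λ.1))
  [2] (λ.(λ.λ.1 0) (λ.λ.1)) (λ.0) (λ.λ.λ.0 1)
  [3] (λ.λ.1 0) (λ.λ.1) (λ.λ.λ.0 1)
  [4] (λ.(λ.λ.1) 0) (λ.λ.λ.0 1)
  [5] (λ.λ.1) (λ.λ.λ.0 1)
  [6] λ.λ.λ.λ.0 1

Answer: YES — reaches normal form λ.λ.λ.λ.0 1 in 6 ≤ 7 steps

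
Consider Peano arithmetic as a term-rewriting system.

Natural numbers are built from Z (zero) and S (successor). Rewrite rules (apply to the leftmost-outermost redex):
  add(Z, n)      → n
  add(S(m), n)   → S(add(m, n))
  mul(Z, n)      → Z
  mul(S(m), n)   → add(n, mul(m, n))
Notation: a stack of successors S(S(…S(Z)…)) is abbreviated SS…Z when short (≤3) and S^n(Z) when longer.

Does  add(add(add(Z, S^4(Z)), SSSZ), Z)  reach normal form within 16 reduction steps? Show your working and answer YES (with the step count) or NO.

Answer: YES — reaches normal form S^7(Z) in 14 ≤ 16 steps

Derivation:
  start: add(add(add(Z, S^4(Z)), SSSZ), Z)
  →1  add(add(S^4(Z), SSSZ), Z)
  →2  add(S(add(SSSZ, SSSZ)), Z)
  →3  S(add(add(SSSZ, SSSZ), Z))
  →4  S(add(S(add(SSZ, SSSZ)), Z))
  →5  S(S(add(add(SSZ, SSSZ), Z)))
  →6  S(S(add(S(add(SZ, SSSZ)), Z)))
  →7  S(S(S(add(add(SZ, SSSZ), Z))))
  →8  S(S(S(add(S(add(Z, SSSZ)), Z))))
  →9  S(S(S(S(add(add(Z, SSSZ), Z)))))
  →10  S(S(S(S(add(SSSZ, Z)))))
  →11  S(S(S(S(S(add(SSZ, Z))))))
  →12  S(S(S(S(S(S(add(SZ, Z)))))))
  →13  S(S(S(S(S(S(S(add(Z, Z))))))))
  →14  S^7(Z)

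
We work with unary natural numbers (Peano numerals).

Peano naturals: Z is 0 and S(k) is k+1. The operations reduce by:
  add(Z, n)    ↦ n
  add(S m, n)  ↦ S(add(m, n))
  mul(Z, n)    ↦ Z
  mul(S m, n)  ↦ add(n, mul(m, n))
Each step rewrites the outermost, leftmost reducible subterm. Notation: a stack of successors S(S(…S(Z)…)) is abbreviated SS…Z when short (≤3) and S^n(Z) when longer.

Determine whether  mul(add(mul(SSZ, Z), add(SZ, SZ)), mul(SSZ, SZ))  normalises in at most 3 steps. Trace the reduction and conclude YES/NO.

Answer: NO — after 3 steps the term is mul(add(add(Z, mul(Z, Z)), add(SZ, SZ)), mul(SSZ, SZ)), not yet normal

Working:
  start: mul(add(mul(SSZ, Z), add(SZ, SZ)), mul(SSZ, SZ))
  [1] mul(add(add(Z, mul(SZ, Z)), add(SZ, SZ)), mul(SSZ, SZ))
  [2] mul(add(mul(SZ, Z), add(SZ, SZ)), mul(SSZ, SZ))
  [3] mul(add(add(Z, mul(Z, Z)), add(SZ, SZ)), mul(SSZ, SZ))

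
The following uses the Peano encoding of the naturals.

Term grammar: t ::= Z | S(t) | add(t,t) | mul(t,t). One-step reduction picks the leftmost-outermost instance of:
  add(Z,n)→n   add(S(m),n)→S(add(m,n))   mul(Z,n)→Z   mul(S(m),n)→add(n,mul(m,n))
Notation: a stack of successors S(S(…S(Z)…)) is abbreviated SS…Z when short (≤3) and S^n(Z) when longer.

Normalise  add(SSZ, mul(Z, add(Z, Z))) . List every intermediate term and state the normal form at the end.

  start: add(SSZ, mul(Z, add(Z, Z)))
  step 1: S(add(SZ, mul(Z, add(Z, Z))))
  step 2: S(S(add(Z, mul(Z, add(Z, Z)))))
  step 3: S(S(mul(Z, add(Z, Z))))
  step 4: SSZ

Answer: normal form = SSZ  (in 4 steps)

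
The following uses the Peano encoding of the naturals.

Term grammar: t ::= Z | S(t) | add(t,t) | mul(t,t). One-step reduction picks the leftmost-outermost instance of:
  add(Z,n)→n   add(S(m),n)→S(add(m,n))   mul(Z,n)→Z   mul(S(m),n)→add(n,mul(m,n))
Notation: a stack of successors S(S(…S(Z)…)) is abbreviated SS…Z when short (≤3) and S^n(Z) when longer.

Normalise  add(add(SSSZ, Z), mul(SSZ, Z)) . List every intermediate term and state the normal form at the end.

Answer: normal form = SSSZ  (in 13 steps)

Derivation:
  start: add(add(SSSZ, Z), mul(SSZ, Z))
  step 1: add(S(add(SSZ, Z)), mul(SSZ, Z))
  step 2: S(add(add(SSZ, Z), mul(SSZ, Z)))
  step 3: S(add(S(add(SZ, Z)), mul(SSZ, Z)))
  step 4: S(S(add(add(SZ, Z), mul(SSZ, Z))))
  step 5: S(S(add(S(add(Z, Z)), mul(SSZ, Z))))
  step 6: S(S(S(add(add(Z, Z), mul(SSZ, Z)))))
  step 7: S(S(S(add(Z, mul(SSZ, Z)))))
  step 8: S(S(S(mul(SSZ, Z))))
  step 9: S(S(S(add(Z, mul(SZ, Z)))))
  step 10: S(S(S(mul(SZ, Z))))
  step 11: S(S(S(add(Z, mul(Z, Z)))))
  step 12: S(S(S(mul(Z, Z))))
  step 13: SSSZ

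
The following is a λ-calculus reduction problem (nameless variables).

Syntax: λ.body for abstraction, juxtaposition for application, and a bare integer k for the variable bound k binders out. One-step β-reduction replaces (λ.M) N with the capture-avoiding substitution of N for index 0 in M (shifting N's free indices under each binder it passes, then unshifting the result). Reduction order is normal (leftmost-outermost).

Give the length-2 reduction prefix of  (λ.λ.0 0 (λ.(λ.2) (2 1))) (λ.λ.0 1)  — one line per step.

  start: (λ.λ.0 0 (λ.(λ.2) (2 1))) (λ.λ.0 1)
  step 1: λ.0 0 (λ.(λ.2) ((λ.λ.0 1) 1))
  step 2: λ.0 0 (λ.1)

Answer: after 2 steps: λ.0 0 (λ.1)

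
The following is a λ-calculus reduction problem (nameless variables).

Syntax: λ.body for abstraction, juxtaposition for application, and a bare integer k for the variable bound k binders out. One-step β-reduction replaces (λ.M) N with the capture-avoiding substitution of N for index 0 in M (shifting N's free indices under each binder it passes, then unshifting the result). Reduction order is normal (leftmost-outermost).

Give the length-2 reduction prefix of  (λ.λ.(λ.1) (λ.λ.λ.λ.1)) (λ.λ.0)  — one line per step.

  start: (λ.λ.(λ.1) (λ.λ.λ.λ.1)) (λ.λ.0)
  [1] λ.(λ.1) (λ.λ.λ.λ.1)
  [2] λ.0

Answer: after 2 steps: λ.0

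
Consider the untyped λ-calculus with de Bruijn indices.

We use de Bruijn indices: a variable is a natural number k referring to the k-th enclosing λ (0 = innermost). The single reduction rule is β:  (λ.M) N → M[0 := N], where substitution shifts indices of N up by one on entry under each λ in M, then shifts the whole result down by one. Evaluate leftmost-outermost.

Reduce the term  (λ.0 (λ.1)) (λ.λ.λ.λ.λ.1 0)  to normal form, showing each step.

  start: (λ.0 (λ.1)) (λ.λ.λ.λ.λ.1 0)
  [1] (λ.λ.λ.λ.λ.1 0) (λ.λ.λ.λ.λ.λ.1 0)
  [2] λ.λ.λ.λ.1 0

Answer: normal form = λ.λ.λ.λ.1 0  (in 2 steps)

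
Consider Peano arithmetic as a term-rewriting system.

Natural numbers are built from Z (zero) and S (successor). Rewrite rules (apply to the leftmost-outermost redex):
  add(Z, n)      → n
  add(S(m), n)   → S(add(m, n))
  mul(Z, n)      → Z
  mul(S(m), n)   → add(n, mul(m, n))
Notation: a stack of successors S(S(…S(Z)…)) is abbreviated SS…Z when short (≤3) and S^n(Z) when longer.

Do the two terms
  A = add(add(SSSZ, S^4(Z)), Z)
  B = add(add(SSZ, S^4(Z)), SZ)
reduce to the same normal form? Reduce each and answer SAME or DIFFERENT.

Term A:
  start: add(add(SSSZ, S^4(Z)), Z)
  [1] add(S(add(SSZ, S^4(Z))), Z)
  [2] S(add(add(SSZ, S^4(Z)), Z))
  [3] S(add(S(add(SZ, S^4(Z))), Z))
  [4] S(S(add(add(SZ, S^4(Z)), Z)))
  [5] S(S(add(S(add(Z, S^4(Z))), Z)))
  [6] S(S(S(add(add(Z, S^4(Z)), Z))))
  [7] S(S(S(add(S^4(Z), Z))))
  [8] S(S(S(S(add(SSSZ, Z)))))
  [9] S(S(S(S(S(add(SSZ, Z))))))
  [10] S(S(S(S(S(S(add(SZ, Z)))))))
  [11] S(S(S(S(S(S(S(add(Z, Z))))))))
  [12] S^7(Z)

Term B:
  start: add(add(SSZ, S^4(Z)), SZ)
  [1] add(S(add(SZ, S^4(Z))), SZ)
  [2] S(add(add(SZ, S^4(Z)), SZ))
  [3] S(add(S(add(Z, S^4(Z))), SZ))
  [4] S(S(add(add(Z, S^4(Z)), SZ)))
  [5] S(S(add(S^4(Z), SZ)))
  [6] S(S(S(add(SSSZ, SZ))))
  [7] S(S(S(S(add(SSZ, SZ)))))
  [8] S(S(S(S(S(add(SZ, SZ))))))
  [9] S(S(S(S(S(S(add(Z, SZ)))))))
  [10] S^7(Z)

Answer: SAME — A ⇓ S^7(Z), B ⇓ S^7(Z)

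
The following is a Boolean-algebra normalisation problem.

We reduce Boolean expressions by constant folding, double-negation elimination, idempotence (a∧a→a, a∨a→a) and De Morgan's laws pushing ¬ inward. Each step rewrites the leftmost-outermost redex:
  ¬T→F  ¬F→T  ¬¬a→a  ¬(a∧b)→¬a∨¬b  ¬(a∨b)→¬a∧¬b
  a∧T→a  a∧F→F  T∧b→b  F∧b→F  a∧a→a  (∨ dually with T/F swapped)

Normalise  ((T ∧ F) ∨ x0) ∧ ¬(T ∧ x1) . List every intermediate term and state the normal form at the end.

Answer: normal form = x0 ∧ ¬x1  (in 5 steps)

Working:
  start: ((T ∧ F) ∨ x0) ∧ ¬(T ∧ x1)
  →1  (F ∨ x0) ∧ ¬(T ∧ x1)
  →2  x0 ∧ ¬(T ∧ x1)
  →3  x0 ∧ (¬T ∨ ¬x1)
  →4  x0 ∧ (F ∨ ¬x1)
  →5  x0 ∧ ¬x1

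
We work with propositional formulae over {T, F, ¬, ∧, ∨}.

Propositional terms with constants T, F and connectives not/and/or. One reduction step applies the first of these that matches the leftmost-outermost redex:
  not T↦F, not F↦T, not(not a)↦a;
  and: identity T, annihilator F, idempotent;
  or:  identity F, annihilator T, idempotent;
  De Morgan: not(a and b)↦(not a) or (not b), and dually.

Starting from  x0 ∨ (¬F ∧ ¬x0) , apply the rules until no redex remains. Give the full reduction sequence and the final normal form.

Answer: normal form = x0 ∨ ¬x0  (in 2 steps)

Working:
  start: x0 ∨ (¬F ∧ ¬x0)
  [1] x0 ∨ (T ∧ ¬x0)
  [2] x0 ∨ ¬x0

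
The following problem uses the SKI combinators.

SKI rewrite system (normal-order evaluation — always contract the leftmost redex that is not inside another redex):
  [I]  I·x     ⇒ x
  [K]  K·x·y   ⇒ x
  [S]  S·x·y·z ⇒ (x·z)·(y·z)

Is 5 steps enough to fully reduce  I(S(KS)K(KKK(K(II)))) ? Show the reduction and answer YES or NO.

  start: I(S(KS)K(KKK(K(II))))
  [1] S(KS)K(KKK(K(II)))
  [2] KS(KKK(K(II)))(K(KKK(K(II))))
  [3] S(K(KKK(K(II))))
  [4] S(K(K(K(II))))
  [5] S(K(K(KI)))

Answer: YES — reaches normal form S(K(K(KI))) in 5 ≤ 5 steps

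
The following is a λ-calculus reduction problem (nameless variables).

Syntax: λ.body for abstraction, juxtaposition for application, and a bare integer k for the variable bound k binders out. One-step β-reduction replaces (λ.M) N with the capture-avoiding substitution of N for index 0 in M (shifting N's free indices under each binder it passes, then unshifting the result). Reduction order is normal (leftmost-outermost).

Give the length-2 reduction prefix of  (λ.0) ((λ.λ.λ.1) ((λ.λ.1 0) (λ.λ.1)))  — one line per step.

  start: (λ.0) ((λ.λ.λ.1) ((λ.λ.1 0) (λ.λ.1)))
  step 1: (λ.λ.λ.1) ((λ.λ.1 0) (λ.λ.1))
  step 2: λ.λ.1

Answer: after 2 steps: λ.λ.1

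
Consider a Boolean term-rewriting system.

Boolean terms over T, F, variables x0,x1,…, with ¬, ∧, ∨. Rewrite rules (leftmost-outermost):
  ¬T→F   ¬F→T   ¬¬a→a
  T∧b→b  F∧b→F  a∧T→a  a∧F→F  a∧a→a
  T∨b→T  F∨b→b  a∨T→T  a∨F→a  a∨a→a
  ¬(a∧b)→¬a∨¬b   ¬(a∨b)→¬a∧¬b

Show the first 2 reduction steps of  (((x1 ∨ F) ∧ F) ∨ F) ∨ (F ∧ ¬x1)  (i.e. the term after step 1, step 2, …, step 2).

Answer: after 2 steps: F ∨ (F ∧ ¬x1)

Working:
  start: (((x1 ∨ F) ∧ F) ∨ F) ∨ (F ∧ ¬x1)
  step 1: ((x1 ∨ F) ∧ F) ∨ (F ∧ ¬x1)
  step 2: F ∨ (F ∧ ¬x1)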